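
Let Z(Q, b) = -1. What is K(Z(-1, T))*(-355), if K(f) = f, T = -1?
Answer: 355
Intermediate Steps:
K(Z(-1, T))*(-355) = -1*(-355) = 355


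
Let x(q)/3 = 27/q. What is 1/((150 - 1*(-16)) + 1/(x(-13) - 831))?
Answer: 10884/1806731 ≈ 0.0060241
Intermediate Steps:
x(q) = 81/q (x(q) = 3*(27/q) = 81/q)
1/((150 - 1*(-16)) + 1/(x(-13) - 831)) = 1/((150 - 1*(-16)) + 1/(81/(-13) - 831)) = 1/((150 + 16) + 1/(81*(-1/13) - 831)) = 1/(166 + 1/(-81/13 - 831)) = 1/(166 + 1/(-10884/13)) = 1/(166 - 13/10884) = 1/(1806731/10884) = 10884/1806731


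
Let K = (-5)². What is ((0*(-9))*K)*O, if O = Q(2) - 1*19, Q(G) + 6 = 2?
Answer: 0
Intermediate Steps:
Q(G) = -4 (Q(G) = -6 + 2 = -4)
K = 25
O = -23 (O = -4 - 1*19 = -4 - 19 = -23)
((0*(-9))*K)*O = ((0*(-9))*25)*(-23) = (0*25)*(-23) = 0*(-23) = 0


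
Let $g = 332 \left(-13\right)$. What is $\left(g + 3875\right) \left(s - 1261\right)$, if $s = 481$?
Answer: $343980$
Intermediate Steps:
$g = -4316$
$\left(g + 3875\right) \left(s - 1261\right) = \left(-4316 + 3875\right) \left(481 - 1261\right) = \left(-441\right) \left(-780\right) = 343980$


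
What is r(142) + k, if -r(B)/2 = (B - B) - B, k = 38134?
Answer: 38418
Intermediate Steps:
r(B) = 2*B (r(B) = -2*((B - B) - B) = -2*(0 - B) = -(-2)*B = 2*B)
r(142) + k = 2*142 + 38134 = 284 + 38134 = 38418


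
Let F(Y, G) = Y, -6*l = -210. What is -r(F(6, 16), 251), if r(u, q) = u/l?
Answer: -6/35 ≈ -0.17143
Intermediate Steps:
l = 35 (l = -⅙*(-210) = 35)
r(u, q) = u/35
-r(F(6, 16), 251) = -6/35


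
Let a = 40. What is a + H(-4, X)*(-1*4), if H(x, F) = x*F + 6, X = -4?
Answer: -48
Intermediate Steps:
H(x, F) = 6 + F*x (H(x, F) = F*x + 6 = 6 + F*x)
a + H(-4, X)*(-1*4) = 40 + (6 - 4*(-4))*(-1*4) = 40 + (6 + 16)*(-4) = 40 + 22*(-4) = 40 - 88 = -48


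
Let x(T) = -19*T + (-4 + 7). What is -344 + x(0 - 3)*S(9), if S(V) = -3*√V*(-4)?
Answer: 1816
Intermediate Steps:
S(V) = 12*√V
x(T) = 3 - 19*T (x(T) = -19*T + 3 = 3 - 19*T)
-344 + x(0 - 3)*S(9) = -344 + (3 - 19*(0 - 3))*(12*√9) = -344 + (3 - 19*(-3))*(12*3) = -344 + (3 + 57)*36 = -344 + 60*36 = -344 + 2160 = 1816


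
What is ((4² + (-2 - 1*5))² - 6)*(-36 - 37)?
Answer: -5475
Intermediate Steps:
((4² + (-2 - 1*5))² - 6)*(-36 - 37) = ((16 + (-2 - 5))² - 6)*(-73) = ((16 - 7)² - 6)*(-73) = (9² - 6)*(-73) = (81 - 6)*(-73) = 75*(-73) = -5475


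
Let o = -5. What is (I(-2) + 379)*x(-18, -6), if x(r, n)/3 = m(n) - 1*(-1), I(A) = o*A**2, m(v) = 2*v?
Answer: -11847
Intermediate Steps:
I(A) = -5*A**2
x(r, n) = 3 + 6*n (x(r, n) = 3*(2*n - 1*(-1)) = 3*(2*n + 1) = 3*(1 + 2*n) = 3 + 6*n)
(I(-2) + 379)*x(-18, -6) = (-5*(-2)**2 + 379)*(3 + 6*(-6)) = (-5*4 + 379)*(3 - 36) = (-20 + 379)*(-33) = 359*(-33) = -11847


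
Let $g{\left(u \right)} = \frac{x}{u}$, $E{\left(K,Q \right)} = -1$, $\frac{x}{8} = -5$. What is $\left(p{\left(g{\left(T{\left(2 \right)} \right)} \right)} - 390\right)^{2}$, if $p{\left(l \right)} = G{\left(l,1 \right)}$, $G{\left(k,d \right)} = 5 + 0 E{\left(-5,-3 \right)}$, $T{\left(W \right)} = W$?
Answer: $148225$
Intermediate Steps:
$x = -40$ ($x = 8 \left(-5\right) = -40$)
$G{\left(k,d \right)} = 5$ ($G{\left(k,d \right)} = 5 + 0 \left(-1\right) = 5 + 0 = 5$)
$g{\left(u \right)} = - \frac{40}{u}$
$p{\left(l \right)} = 5$
$\left(p{\left(g{\left(T{\left(2 \right)} \right)} \right)} - 390\right)^{2} = \left(5 - 390\right)^{2} = \left(-385\right)^{2} = 148225$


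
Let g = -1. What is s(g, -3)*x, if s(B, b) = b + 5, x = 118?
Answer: 236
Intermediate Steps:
s(B, b) = 5 + b
s(g, -3)*x = (5 - 3)*118 = 2*118 = 236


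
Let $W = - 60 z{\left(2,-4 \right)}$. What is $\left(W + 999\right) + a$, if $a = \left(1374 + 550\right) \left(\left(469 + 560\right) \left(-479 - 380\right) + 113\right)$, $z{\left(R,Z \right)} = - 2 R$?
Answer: $-1700426113$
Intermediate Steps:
$W = 240$ ($W = - 60 \left(\left(-2\right) 2\right) = \left(-60\right) \left(-4\right) = 240$)
$a = -1700427352$ ($a = 1924 \left(1029 \left(-859\right) + 113\right) = 1924 \left(-883911 + 113\right) = 1924 \left(-883798\right) = -1700427352$)
$\left(W + 999\right) + a = \left(240 + 999\right) - 1700427352 = 1239 - 1700427352 = -1700426113$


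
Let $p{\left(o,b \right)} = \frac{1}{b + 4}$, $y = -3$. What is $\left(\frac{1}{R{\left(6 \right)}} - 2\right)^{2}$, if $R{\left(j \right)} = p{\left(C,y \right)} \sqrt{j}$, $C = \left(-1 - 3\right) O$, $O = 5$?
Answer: $\frac{\left(12 - \sqrt{6}\right)^{2}}{36} \approx 2.5337$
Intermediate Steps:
$C = -20$ ($C = \left(-1 - 3\right) 5 = \left(-4\right) 5 = -20$)
$p{\left(o,b \right)} = \frac{1}{4 + b}$
$R{\left(j \right)} = \sqrt{j}$ ($R{\left(j \right)} = \frac{\sqrt{j}}{4 - 3} = \frac{\sqrt{j}}{1} = 1 \sqrt{j} = \sqrt{j}$)
$\left(\frac{1}{R{\left(6 \right)}} - 2\right)^{2} = \left(\frac{1}{\sqrt{6}} - 2\right)^{2} = \left(\frac{\sqrt{6}}{6} - 2\right)^{2} = \left(-2 + \frac{\sqrt{6}}{6}\right)^{2}$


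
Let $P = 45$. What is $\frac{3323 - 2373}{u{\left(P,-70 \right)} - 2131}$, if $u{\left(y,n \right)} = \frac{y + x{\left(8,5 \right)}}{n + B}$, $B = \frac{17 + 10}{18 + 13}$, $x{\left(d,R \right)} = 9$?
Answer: $- \frac{2035850}{4568407} \approx -0.44564$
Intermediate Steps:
$B = \frac{27}{31} \approx 0.87097$
$u{\left(y,n \right)} = \frac{9 + y}{\frac{27}{31} + n}$ ($u{\left(y,n \right)} = \frac{y + 9}{n + \frac{27}{31}} = \frac{9 + y}{\frac{27}{31} + n}$)
$\frac{3323 - 2373}{u{\left(P,-70 \right)} - 2131} = \frac{3323 - 2373}{\frac{31 \left(9 + 45\right)}{27 + 31 \left(-70\right)} - 2131} = \frac{950}{31 \frac{1}{27 - 2170} \cdot 54 - 2131} = \frac{950}{31 \frac{1}{-2143} \cdot 54 - 2131} = \frac{950}{31 \left(- \frac{1}{2143}\right) 54 - 2131} = \frac{950}{- \frac{1674}{2143} - 2131} = \frac{950}{- \frac{4568407}{2143}} = 950 \left(- \frac{2143}{4568407}\right) = - \frac{2035850}{4568407}$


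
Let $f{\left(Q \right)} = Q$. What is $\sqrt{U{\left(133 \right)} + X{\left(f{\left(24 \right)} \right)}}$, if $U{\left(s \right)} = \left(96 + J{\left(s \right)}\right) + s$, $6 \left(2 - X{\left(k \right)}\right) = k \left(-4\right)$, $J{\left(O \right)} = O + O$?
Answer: $3 \sqrt{57} \approx 22.65$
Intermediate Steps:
$J{\left(O \right)} = 2 O$
$X{\left(k \right)} = 2 + \frac{2 k}{3}$ ($X{\left(k \right)} = 2 - \frac{k \left(-4\right)}{6} = 2 - \frac{\left(-4\right) k}{6} = 2 + \frac{2 k}{3}$)
$U{\left(s \right)} = 96 + 3 s$ ($U{\left(s \right)} = \left(96 + 2 s\right) + s = 96 + 3 s$)
$\sqrt{U{\left(133 \right)} + X{\left(f{\left(24 \right)} \right)}} = \sqrt{\left(96 + 3 \cdot 133\right) + \left(2 + \frac{2}{3} \cdot 24\right)} = \sqrt{\left(96 + 399\right) + \left(2 + 16\right)} = \sqrt{495 + 18} = \sqrt{513} = 3 \sqrt{57}$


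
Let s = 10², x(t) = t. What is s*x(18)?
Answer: 1800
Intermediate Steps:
s = 100
s*x(18) = 100*18 = 1800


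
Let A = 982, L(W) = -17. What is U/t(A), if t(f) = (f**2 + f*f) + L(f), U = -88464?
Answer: -29488/642877 ≈ -0.045869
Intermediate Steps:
t(f) = -17 + 2*f**2 (t(f) = (f**2 + f*f) - 17 = (f**2 + f**2) - 17 = 2*f**2 - 17 = -17 + 2*f**2)
U/t(A) = -88464/(-17 + 2*982**2) = -88464/(-17 + 2*964324) = -88464/(-17 + 1928648) = -88464/1928631 = -88464*1/1928631 = -29488/642877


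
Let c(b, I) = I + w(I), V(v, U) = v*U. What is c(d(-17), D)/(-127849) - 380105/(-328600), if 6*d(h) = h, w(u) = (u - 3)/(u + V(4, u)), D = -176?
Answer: 214076767981/184849198160 ≈ 1.1581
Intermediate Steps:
V(v, U) = U*v
w(u) = (-3 + u)/(5*u) (w(u) = (u - 3)/(u + u*4) = (-3 + u)/(u + 4*u) = (-3 + u)/((5*u)) = (-3 + u)*(1/(5*u)) = (-3 + u)/(5*u))
d(h) = h/6
c(b, I) = I + (-3 + I)/(5*I)
c(d(-17), D)/(-127849) - 380105/(-328600) = (1/5 - 176 - 3/5/(-176))/(-127849) - 380105/(-328600) = (1/5 - 176 - 3/5*(-1/176))*(-1/127849) - 380105*(-1/328600) = (1/5 - 176 + 3/880)*(-1/127849) + 76021/65720 = -154701/880*(-1/127849) + 76021/65720 = 154701/112507120 + 76021/65720 = 214076767981/184849198160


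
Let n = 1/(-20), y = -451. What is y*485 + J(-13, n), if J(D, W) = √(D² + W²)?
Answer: -218735 + √67601/20 ≈ -2.1872e+5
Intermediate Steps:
n = -1/20 ≈ -0.050000
y*485 + J(-13, n) = -451*485 + √((-13)² + (-1/20)²) = -218735 + √(169 + 1/400) = -218735 + √(67601/400) = -218735 + √67601/20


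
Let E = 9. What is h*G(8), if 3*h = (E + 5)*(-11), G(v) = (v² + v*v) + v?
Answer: -20944/3 ≈ -6981.3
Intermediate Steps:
G(v) = v + 2*v² (G(v) = (v² + v²) + v = 2*v² + v = v + 2*v²)
h = -154/3 (h = ((9 + 5)*(-11))/3 = (14*(-11))/3 = (⅓)*(-154) = -154/3 ≈ -51.333)
h*G(8) = -1232*(1 + 2*8)/3 = -1232*(1 + 16)/3 = -1232*17/3 = -154/3*136 = -20944/3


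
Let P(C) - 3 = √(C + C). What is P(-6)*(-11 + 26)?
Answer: 45 + 30*I*√3 ≈ 45.0 + 51.962*I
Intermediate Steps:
P(C) = 3 + √2*√C (P(C) = 3 + √(C + C) = 3 + √(2*C) = 3 + √2*√C)
P(-6)*(-11 + 26) = (3 + √2*√(-6))*(-11 + 26) = (3 + √2*(I*√6))*15 = (3 + 2*I*√3)*15 = 45 + 30*I*√3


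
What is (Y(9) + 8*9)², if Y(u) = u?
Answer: 6561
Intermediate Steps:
(Y(9) + 8*9)² = (9 + 8*9)² = (9 + 72)² = 81² = 6561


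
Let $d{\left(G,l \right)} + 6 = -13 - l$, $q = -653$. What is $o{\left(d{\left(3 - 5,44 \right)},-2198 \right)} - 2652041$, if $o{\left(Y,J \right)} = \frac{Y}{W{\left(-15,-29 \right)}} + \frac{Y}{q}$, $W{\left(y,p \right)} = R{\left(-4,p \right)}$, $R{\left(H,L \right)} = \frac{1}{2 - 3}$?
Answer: $- \frac{1731741571}{653} \approx -2.652 \cdot 10^{6}$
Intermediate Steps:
$R{\left(H,L \right)} = -1$ ($R{\left(H,L \right)} = \frac{1}{-1} = -1$)
$W{\left(y,p \right)} = -1$
$d{\left(G,l \right)} = -19 - l$ ($d{\left(G,l \right)} = -6 - \left(13 + l\right) = -19 - l$)
$o{\left(Y,J \right)} = - \frac{654 Y}{653}$ ($o{\left(Y,J \right)} = \frac{Y}{-1} + \frac{Y}{-653} = Y \left(-1\right) + Y \left(- \frac{1}{653}\right) = - Y - \frac{Y}{653} = - \frac{654 Y}{653}$)
$o{\left(d{\left(3 - 5,44 \right)},-2198 \right)} - 2652041 = - \frac{654 \left(-19 - 44\right)}{653} - 2652041 = \left(- \frac{654}{653}\right) \left(-63\right) - 2652041 = \frac{41202}{653} - 2652041 = - \frac{1731741571}{653}$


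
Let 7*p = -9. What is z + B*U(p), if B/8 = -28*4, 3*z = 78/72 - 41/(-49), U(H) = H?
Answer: 2033257/1764 ≈ 1152.6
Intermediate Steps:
p = -9/7 (p = (⅐)*(-9) = -9/7 ≈ -1.2857)
z = 1129/1764 (z = (78/72 - 41/(-49))/3 = (78*(1/72) - 41*(-1/49))/3 = (13/12 + 41/49)/3 = (⅓)*(1129/588) = 1129/1764 ≈ 0.64002)
B = -896 (B = 8*(-28*4) = 8*(-112) = -896)
z + B*U(p) = 1129/1764 - 896*(-9/7) = 1129/1764 + 1152 = 2033257/1764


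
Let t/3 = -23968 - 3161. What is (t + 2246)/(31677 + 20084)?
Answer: -79141/51761 ≈ -1.5290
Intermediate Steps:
t = -81387 (t = 3*(-23968 - 3161) = 3*(-27129) = -81387)
(t + 2246)/(31677 + 20084) = (-81387 + 2246)/(31677 + 20084) = -79141/51761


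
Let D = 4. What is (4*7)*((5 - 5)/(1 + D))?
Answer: 0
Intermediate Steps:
(4*7)*((5 - 5)/(1 + D)) = (4*7)*((5 - 5)/(1 + 4)) = 28*(0/5) = 28*(0*(⅕)) = 28*0 = 0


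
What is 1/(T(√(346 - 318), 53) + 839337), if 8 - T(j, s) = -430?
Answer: 1/839775 ≈ 1.1908e-6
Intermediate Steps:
T(j, s) = 438 (T(j, s) = 8 - 1*(-430) = 8 + 430 = 438)
1/(T(√(346 - 318), 53) + 839337) = 1/(438 + 839337) = 1/839775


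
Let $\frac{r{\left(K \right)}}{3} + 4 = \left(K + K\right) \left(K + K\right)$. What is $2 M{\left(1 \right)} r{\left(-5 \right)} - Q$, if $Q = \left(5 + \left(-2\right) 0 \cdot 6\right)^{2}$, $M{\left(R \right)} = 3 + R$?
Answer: $2279$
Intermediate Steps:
$r{\left(K \right)} = -12 + 12 K^{2}$ ($r{\left(K \right)} = -12 + 3 \left(K + K\right) \left(K + K\right) = -12 + 3 \cdot 2 K 2 K = -12 + 3 \cdot 4 K^{2} = -12 + 12 K^{2}$)
$Q = 25$ ($Q = \left(5 + 0 \cdot 6\right)^{2} = \left(5 + 0\right)^{2} = 5^{2} = 25$)
$2 M{\left(1 \right)} r{\left(-5 \right)} - Q = 2 \left(3 + 1\right) \left(-12 + 12 \left(-5\right)^{2}\right) - 25 = 2 \cdot 4 \left(-12 + 12 \cdot 25\right) - 25 = 8 \left(-12 + 300\right) - 25 = 8 \cdot 288 - 25 = 2304 - 25 = 2279$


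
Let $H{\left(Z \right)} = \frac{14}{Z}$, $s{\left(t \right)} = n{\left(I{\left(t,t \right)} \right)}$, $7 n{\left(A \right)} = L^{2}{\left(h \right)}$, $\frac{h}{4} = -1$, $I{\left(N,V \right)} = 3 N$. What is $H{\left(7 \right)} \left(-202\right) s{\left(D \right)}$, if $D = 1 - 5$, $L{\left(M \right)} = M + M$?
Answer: $- \frac{25856}{7} \approx -3693.7$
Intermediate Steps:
$h = -4$ ($h = 4 \left(-1\right) = -4$)
$L{\left(M \right)} = 2 M$
$D = -4$
$n{\left(A \right)} = \frac{64}{7}$ ($n{\left(A \right)} = \frac{\left(2 \left(-4\right)\right)^{2}}{7} = \frac{\left(-8\right)^{2}}{7} = \frac{1}{7} \cdot 64 = \frac{64}{7}$)
$s{\left(t \right)} = \frac{64}{7}$
$H{\left(7 \right)} \left(-202\right) s{\left(D \right)} = \frac{14}{7} \left(-202\right) \frac{64}{7} = 14 \cdot \frac{1}{7} \left(-202\right) \frac{64}{7} = 2 \left(-202\right) \frac{64}{7} = \left(-404\right) \frac{64}{7} = - \frac{25856}{7}$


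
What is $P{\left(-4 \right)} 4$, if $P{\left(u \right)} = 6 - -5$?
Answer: $44$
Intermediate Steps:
$P{\left(u \right)} = 11$ ($P{\left(u \right)} = 6 + 5 = 11$)
$P{\left(-4 \right)} 4 = 11 \cdot 4 = 44$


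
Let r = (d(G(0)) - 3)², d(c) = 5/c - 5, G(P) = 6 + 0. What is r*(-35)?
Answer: -64715/36 ≈ -1797.6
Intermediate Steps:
G(P) = 6
d(c) = -5 + 5/c
r = 1849/36 (r = ((-5 + 5/6) - 3)² = ((-5 + 5*(⅙)) - 3)² = ((-5 + ⅚) - 3)² = (-25/6 - 3)² = (-43/6)² = 1849/36 ≈ 51.361)
r*(-35) = (1849/36)*(-35) = -64715/36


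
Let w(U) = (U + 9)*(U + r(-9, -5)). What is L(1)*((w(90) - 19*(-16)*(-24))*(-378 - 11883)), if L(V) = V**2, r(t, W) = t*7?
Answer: 56682603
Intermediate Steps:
r(t, W) = 7*t
w(U) = (-63 + U)*(9 + U) (w(U) = (U + 9)*(U + 7*(-9)) = (9 + U)*(U - 63) = (9 + U)*(-63 + U) = (-63 + U)*(9 + U))
L(1)*((w(90) - 19*(-16)*(-24))*(-378 - 11883)) = 1**2*(((-567 + 90**2 - 54*90) - 19*(-16)*(-24))*(-378 - 11883)) = 1*(((-567 + 8100 - 4860) + 304*(-24))*(-12261)) = 1*((2673 - 7296)*(-12261)) = 1*(-4623*(-12261)) = 1*56682603 = 56682603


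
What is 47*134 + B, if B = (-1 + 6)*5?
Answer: 6323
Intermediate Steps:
B = 25 (B = 5*5 = 25)
47*134 + B = 47*134 + 25 = 6298 + 25 = 6323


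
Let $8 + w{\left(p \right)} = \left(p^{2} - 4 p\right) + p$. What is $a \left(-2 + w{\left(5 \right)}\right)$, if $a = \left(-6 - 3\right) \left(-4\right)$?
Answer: $0$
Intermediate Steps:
$w{\left(p \right)} = -8 + p^{2} - 3 p$ ($w{\left(p \right)} = -8 + \left(\left(p^{2} - 4 p\right) + p\right) = -8 + \left(p^{2} - 3 p\right) = -8 + p^{2} - 3 p$)
$a = 36$ ($a = \left(-6 - 3\right) \left(-4\right) = \left(-9\right) \left(-4\right) = 36$)
$a \left(-2 + w{\left(5 \right)}\right) = 36 \left(-2 - \left(23 - 25\right)\right) = 36 \left(-2 - -2\right) = 36 \left(-2 + 2\right) = 36 \cdot 0 = 0$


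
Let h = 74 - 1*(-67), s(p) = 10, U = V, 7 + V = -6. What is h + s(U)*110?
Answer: 1241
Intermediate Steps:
V = -13 (V = -7 - 6 = -13)
U = -13
h = 141 (h = 74 + 67 = 141)
h + s(U)*110 = 141 + 10*110 = 141 + 1100 = 1241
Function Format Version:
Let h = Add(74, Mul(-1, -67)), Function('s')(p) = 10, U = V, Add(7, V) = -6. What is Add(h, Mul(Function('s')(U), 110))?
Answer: 1241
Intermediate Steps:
V = -13 (V = Add(-7, -6) = -13)
U = -13
h = 141 (h = Add(74, 67) = 141)
Add(h, Mul(Function('s')(U), 110)) = Add(141, Mul(10, 110)) = Add(141, 1100) = 1241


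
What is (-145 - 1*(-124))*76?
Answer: -1596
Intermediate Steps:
(-145 - 1*(-124))*76 = (-145 + 124)*76 = -21*76 = -1596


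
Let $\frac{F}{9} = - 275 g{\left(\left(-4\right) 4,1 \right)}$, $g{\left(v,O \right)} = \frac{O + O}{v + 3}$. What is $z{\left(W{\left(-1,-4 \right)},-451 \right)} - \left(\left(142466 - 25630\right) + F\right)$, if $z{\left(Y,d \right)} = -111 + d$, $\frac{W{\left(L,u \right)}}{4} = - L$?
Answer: $- \frac{1531124}{13} \approx -1.1778 \cdot 10^{5}$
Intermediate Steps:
$g{\left(v,O \right)} = \frac{2 O}{3 + v}$
$W{\left(L,u \right)} = - 4 L$ ($W{\left(L,u \right)} = 4 \left(- L\right) = - 4 L$)
$F = \frac{4950}{13}$ ($F = 9 \left(- 275 \cdot 2 \cdot 1 \frac{1}{3 - 16}\right) = 9 \left(- 275 \cdot 2 \cdot 1 \frac{1}{-13}\right) = 9 \left(- 275 \cdot 2 \cdot 1 \left(- \frac{1}{13}\right)\right) = 9 \left(\left(-275\right) \left(- \frac{2}{13}\right)\right) = 9 \cdot \frac{550}{13} = \frac{4950}{13} \approx 380.77$)
$z{\left(W{\left(-1,-4 \right)},-451 \right)} - \left(\left(142466 - 25630\right) + F\right) = \left(-111 - 451\right) - \left(\left(142466 - 25630\right) + \frac{4950}{13}\right) = -562 - \left(116836 + \frac{4950}{13}\right) = -562 - \frac{1523818}{13} = - \frac{1531124}{13}$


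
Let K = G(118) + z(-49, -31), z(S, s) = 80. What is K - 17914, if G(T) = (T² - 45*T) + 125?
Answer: -9095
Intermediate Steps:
G(T) = 125 + T² - 45*T
K = 8819 (K = (125 + 118² - 45*118) + 80 = (125 + 13924 - 5310) + 80 = 8739 + 80 = 8819)
K - 17914 = 8819 - 17914 = -9095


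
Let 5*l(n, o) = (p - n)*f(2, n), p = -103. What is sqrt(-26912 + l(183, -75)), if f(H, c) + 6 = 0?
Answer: 2*I*sqrt(166055)/5 ≈ 163.0*I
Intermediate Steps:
f(H, c) = -6 (f(H, c) = -6 + 0 = -6)
l(n, o) = 618/5 + 6*n/5 (l(n, o) = ((-103 - n)*(-6))/5 = (618 + 6*n)/5 = 618/5 + 6*n/5)
sqrt(-26912 + l(183, -75)) = sqrt(-26912 + (618/5 + (6/5)*183)) = sqrt(-26912 + (618/5 + 1098/5)) = sqrt(-26912 + 1716/5) = sqrt(-132844/5) = 2*I*sqrt(166055)/5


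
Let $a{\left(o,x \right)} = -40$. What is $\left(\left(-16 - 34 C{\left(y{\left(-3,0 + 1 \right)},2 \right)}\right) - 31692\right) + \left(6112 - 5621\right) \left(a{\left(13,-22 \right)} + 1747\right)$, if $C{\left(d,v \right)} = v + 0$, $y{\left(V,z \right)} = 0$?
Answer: $806361$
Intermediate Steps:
$C{\left(d,v \right)} = v$
$\left(\left(-16 - 34 C{\left(y{\left(-3,0 + 1 \right)},2 \right)}\right) - 31692\right) + \left(6112 - 5621\right) \left(a{\left(13,-22 \right)} + 1747\right) = \left(\left(-16 - 68\right) - 31692\right) + \left(6112 - 5621\right) \left(-40 + 1747\right) = \left(\left(-16 - 68\right) - 31692\right) + 491 \cdot 1707 = \left(-84 - 31692\right) + 838137 = -31776 + 838137 = 806361$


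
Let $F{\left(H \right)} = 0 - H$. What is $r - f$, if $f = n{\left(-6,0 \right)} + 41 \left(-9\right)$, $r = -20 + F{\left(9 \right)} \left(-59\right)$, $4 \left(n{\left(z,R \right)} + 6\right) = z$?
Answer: $\frac{1775}{2} \approx 887.5$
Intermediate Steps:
$F{\left(H \right)} = - H$
$n{\left(z,R \right)} = -6 + \frac{z}{4}$
$r = 511$ ($r = -20 + \left(-1\right) 9 \left(-59\right) = -20 - -531 = -20 + 531 = 511$)
$f = - \frac{753}{2}$ ($f = \left(-6 + \frac{1}{4} \left(-6\right)\right) + 41 \left(-9\right) = \left(-6 - \frac{3}{2}\right) - 369 = - \frac{15}{2} - 369 = - \frac{753}{2} \approx -376.5$)
$r - f = 511 - - \frac{753}{2} = 511 + \frac{753}{2} = \frac{1775}{2}$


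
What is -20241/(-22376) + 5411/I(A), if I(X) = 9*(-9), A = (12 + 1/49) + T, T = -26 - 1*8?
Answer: -119437015/1812456 ≈ -65.898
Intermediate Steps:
T = -34 (T = -26 - 8 = -34)
A = -1077/49 (A = (12 + 1/49) - 34 = 589/49 - 34 = -1077/49 ≈ -21.980)
I(X) = -81
-20241/(-22376) + 5411/I(A) = -20241/(-22376) + 5411/(-81) = -20241*(-1/22376) + 5411*(-1/81) = 20241/22376 - 5411/81 = -119437015/1812456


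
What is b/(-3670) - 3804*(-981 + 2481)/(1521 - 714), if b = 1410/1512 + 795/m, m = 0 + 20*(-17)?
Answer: -14951887470041/2114646660 ≈ -7070.6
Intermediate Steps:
m = -340 (m = 0 - 340 = -340)
b = -3011/2142 (b = 1410/1512 + 795/(-340) = 1410*(1/1512) + 795*(-1/340) = 235/252 - 159/68 = -3011/2142 ≈ -1.4057)
b/(-3670) - 3804*(-981 + 2481)/(1521 - 714) = -3011/2142/(-3670) - 3804*(-981 + 2481)/(1521 - 714) = -3011/2142*(-1/3670) - 3804/(807/1500) = 3011/7861140 - 3804/(807*(1/1500)) = 3011/7861140 - 3804/269/500 = 3011/7861140 - 3804*500/269 = 3011/7861140 - 1902000/269 = -14951887470041/2114646660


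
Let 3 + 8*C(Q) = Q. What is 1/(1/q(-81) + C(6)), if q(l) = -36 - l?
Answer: 360/143 ≈ 2.5175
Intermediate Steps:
C(Q) = -3/8 + Q/8
1/(1/q(-81) + C(6)) = 1/(1/(-36 - 1*(-81)) + (-3/8 + (⅛)*6)) = 1/(1/(-36 + 81) + (-3/8 + ¾)) = 1/(1/45 + 3/8) = 1/(143/360) = 360/143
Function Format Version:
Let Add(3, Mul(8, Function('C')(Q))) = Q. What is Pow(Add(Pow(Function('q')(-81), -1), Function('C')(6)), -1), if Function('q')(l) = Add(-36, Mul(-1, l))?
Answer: Rational(360, 143) ≈ 2.5175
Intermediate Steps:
Function('C')(Q) = Add(Rational(-3, 8), Mul(Rational(1, 8), Q))
Pow(Add(Pow(Function('q')(-81), -1), Function('C')(6)), -1) = Pow(Add(Pow(Add(-36, Mul(-1, -81)), -1), Add(Rational(-3, 8), Mul(Rational(1, 8), 6))), -1) = Pow(Add(Pow(Add(-36, 81), -1), Add(Rational(-3, 8), Rational(3, 4))), -1) = Pow(Add(Pow(45, -1), Rational(3, 8)), -1) = Pow(Add(Rational(1, 45), Rational(3, 8)), -1) = Pow(Rational(143, 360), -1) = Rational(360, 143)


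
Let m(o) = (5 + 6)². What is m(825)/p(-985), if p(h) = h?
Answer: -121/985 ≈ -0.12284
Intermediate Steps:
m(o) = 121 (m(o) = 11² = 121)
m(825)/p(-985) = 121/(-985) = 121*(-1/985) = -121/985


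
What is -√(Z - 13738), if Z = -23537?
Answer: -5*I*√1491 ≈ -193.07*I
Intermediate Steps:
-√(Z - 13738) = -√(-23537 - 13738) = -√(-37275) = -5*I*√1491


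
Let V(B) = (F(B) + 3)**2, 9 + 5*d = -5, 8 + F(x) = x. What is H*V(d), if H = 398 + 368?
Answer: 1165086/25 ≈ 46603.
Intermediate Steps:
F(x) = -8 + x
H = 766
d = -14/5 (d = -9/5 + (1/5)*(-5) = -9/5 - 1 = -14/5 ≈ -2.8000)
V(B) = (-5 + B)**2 (V(B) = ((-8 + B) + 3)**2 = (-5 + B)**2)
H*V(d) = 766*(-5 - 14/5)**2 = 766*(-39/5)**2 = 766*(1521/25) = 1165086/25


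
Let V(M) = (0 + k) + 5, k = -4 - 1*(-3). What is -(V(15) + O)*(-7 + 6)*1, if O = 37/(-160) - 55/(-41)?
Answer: 33523/6560 ≈ 5.1102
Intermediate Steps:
k = -1 (k = -4 + 3 = -1)
O = 7283/6560 (O = 37*(-1/160) - 55*(-1/41) = -37/160 + 55/41 = 7283/6560 ≈ 1.1102)
V(M) = 4 (V(M) = (0 - 1) + 5 = -1 + 5 = 4)
-(V(15) + O)*(-7 + 6)*1 = -(4 + 7283/6560)*(-7 + 6)*1 = -33523*(-1*1)/6560 = -33523*(-1)/6560 = -1*(-33523/6560) = 33523/6560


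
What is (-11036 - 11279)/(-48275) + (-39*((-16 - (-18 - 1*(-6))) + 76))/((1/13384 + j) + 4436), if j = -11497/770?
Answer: -5432572573291/31421591581165 ≈ -0.17289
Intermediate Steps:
j = -11497/770 (j = -11497*1/770 = -11497/770 ≈ -14.931)
(-11036 - 11279)/(-48275) + (-39*((-16 - (-18 - 1*(-6))) + 76))/((1/13384 + j) + 4436) = (-11036 - 11279)/(-48275) + (-39*((-16 - (-18 - 1*(-6))) + 76))/((1/13384 - 11497/770) + 4436) = -22315*(-1/48275) + (-39*((-16 - (-18 + 6)) + 76))/((1/13384 - 11497/770) + 4436) = 4463/9655 + (-39*((-16 - 1*(-12)) + 76))/(-10991077/736120 + 4436) = 4463/9655 + (-39*((-16 + 12) + 76))/(3254437243/736120) = 4463/9655 - 39*(-4 + 76)*(736120/3254437243) = 4463/9655 - 39*72*(736120/3254437243) = 4463/9655 - 2808*736120/3254437243 = 4463/9655 - 2067024960/3254437243 = -5432572573291/31421591581165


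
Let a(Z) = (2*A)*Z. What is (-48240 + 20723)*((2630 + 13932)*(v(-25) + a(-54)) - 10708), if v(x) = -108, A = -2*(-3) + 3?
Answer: 492490130356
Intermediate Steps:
A = 9 (A = 6 + 3 = 9)
a(Z) = 18*Z (a(Z) = (2*9)*Z = 18*Z)
(-48240 + 20723)*((2630 + 13932)*(v(-25) + a(-54)) - 10708) = (-48240 + 20723)*((2630 + 13932)*(-108 + 18*(-54)) - 10708) = -27517*(16562*(-108 - 972) - 10708) = -27517*(16562*(-1080) - 10708) = -27517*(-17886960 - 10708) = -27517*(-17897668) = 492490130356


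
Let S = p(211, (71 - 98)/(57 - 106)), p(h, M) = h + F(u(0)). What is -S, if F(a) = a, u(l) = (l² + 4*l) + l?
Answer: -211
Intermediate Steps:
u(l) = l² + 5*l
p(h, M) = h (p(h, M) = h + 0*(5 + 0) = h + 0*5 = h + 0 = h)
S = 211
-S = -1*211 = -211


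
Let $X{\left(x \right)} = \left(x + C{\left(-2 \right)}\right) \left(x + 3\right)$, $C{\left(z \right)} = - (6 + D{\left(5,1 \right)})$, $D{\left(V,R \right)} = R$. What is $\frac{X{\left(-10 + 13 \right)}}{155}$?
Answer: $- \frac{24}{155} \approx -0.15484$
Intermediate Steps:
$C{\left(z \right)} = -7$ ($C{\left(z \right)} = - (6 + 1) = \left(-1\right) 7 = -7$)
$X{\left(x \right)} = \left(-7 + x\right) \left(3 + x\right)$ ($X{\left(x \right)} = \left(x - 7\right) \left(x + 3\right) = \left(-7 + x\right) \left(3 + x\right)$)
$\frac{X{\left(-10 + 13 \right)}}{155} = \frac{-21 + \left(-10 + 13\right)^{2} - 4 \left(-10 + 13\right)}{155} = \left(-21 + 3^{2} - 12\right) \frac{1}{155} = \left(-21 + 9 - 12\right) \frac{1}{155} = \left(-24\right) \frac{1}{155} = - \frac{24}{155}$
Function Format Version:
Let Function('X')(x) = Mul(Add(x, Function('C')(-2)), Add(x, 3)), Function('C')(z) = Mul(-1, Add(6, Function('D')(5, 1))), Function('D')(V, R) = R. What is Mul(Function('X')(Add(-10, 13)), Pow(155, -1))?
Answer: Rational(-24, 155) ≈ -0.15484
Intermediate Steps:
Function('C')(z) = -7 (Function('C')(z) = Mul(-1, Add(6, 1)) = Mul(-1, 7) = -7)
Function('X')(x) = Mul(Add(-7, x), Add(3, x)) (Function('X')(x) = Mul(Add(x, -7), Add(x, 3)) = Mul(Add(-7, x), Add(3, x)))
Mul(Function('X')(Add(-10, 13)), Pow(155, -1)) = Mul(Add(-21, Pow(Add(-10, 13), 2), Mul(-4, Add(-10, 13))), Pow(155, -1)) = Mul(Add(-21, Pow(3, 2), Mul(-4, 3)), Rational(1, 155)) = Mul(Add(-21, 9, -12), Rational(1, 155)) = Mul(-24, Rational(1, 155)) = Rational(-24, 155)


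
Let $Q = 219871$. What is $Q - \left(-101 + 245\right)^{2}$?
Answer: $199135$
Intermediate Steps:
$Q - \left(-101 + 245\right)^{2} = 219871 - \left(-101 + 245\right)^{2} = 219871 - 144^{2} = 219871 - 20736 = 199135$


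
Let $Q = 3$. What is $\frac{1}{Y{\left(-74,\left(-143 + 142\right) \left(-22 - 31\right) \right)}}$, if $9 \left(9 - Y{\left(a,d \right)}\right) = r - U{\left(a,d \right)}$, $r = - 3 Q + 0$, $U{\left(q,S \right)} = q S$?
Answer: $- \frac{9}{3832} \approx -0.0023486$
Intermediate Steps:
$U{\left(q,S \right)} = S q$
$r = -9$ ($r = \left(-3\right) 3 + 0 = -9 + 0 = -9$)
$Y{\left(a,d \right)} = 10 + \frac{a d}{9}$ ($Y{\left(a,d \right)} = 9 - \frac{-9 - d a}{9} = 9 - \frac{-9 - a d}{9} = 9 + \left(1 + \frac{a d}{9}\right) = 10 + \frac{a d}{9}$)
$\frac{1}{Y{\left(-74,\left(-143 + 142\right) \left(-22 - 31\right) \right)}} = \frac{1}{10 + \frac{1}{9} \left(-74\right) \left(-143 + 142\right) \left(-22 - 31\right)} = \frac{1}{10 + \frac{1}{9} \left(-74\right) \left(\left(-1\right) \left(-53\right)\right)} = \frac{1}{10 + \frac{1}{9} \left(-74\right) 53} = \frac{1}{10 - \frac{3922}{9}} = \frac{1}{- \frac{3832}{9}} = - \frac{9}{3832}$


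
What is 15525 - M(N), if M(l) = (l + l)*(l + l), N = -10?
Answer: 15125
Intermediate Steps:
M(l) = 4*l² (M(l) = (2*l)*(2*l) = 4*l²)
15525 - M(N) = 15525 - 4*(-10)² = 15525 - 4*100 = 15525 - 1*400 = 15525 - 400 = 15125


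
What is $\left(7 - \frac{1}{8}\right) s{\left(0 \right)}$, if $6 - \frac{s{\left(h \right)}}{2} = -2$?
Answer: $110$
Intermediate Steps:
$s{\left(h \right)} = 16$ ($s{\left(h \right)} = 12 - -4 = 12 + 4 = 16$)
$\left(7 - \frac{1}{8}\right) s{\left(0 \right)} = \left(7 - \frac{1}{8}\right) 16 = \frac{55}{8} \cdot 16 = 110$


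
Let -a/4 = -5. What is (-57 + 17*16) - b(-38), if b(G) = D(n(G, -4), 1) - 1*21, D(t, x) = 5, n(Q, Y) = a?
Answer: 231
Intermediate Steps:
a = 20 (a = -4*(-5) = 20)
n(Q, Y) = 20
b(G) = -16 (b(G) = 5 - 1*21 = 5 - 21 = -16)
(-57 + 17*16) - b(-38) = (-57 + 17*16) - 1*(-16) = (-57 + 272) + 16 = 215 + 16 = 231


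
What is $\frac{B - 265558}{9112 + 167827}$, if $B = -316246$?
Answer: $- \frac{581804}{176939} \approx -3.2882$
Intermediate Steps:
$\frac{B - 265558}{9112 + 167827} = \frac{-316246 - 265558}{9112 + 167827} = - \frac{581804}{176939}$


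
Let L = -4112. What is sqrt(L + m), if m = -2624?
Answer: 4*I*sqrt(421) ≈ 82.073*I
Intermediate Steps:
sqrt(L + m) = sqrt(-4112 - 2624) = sqrt(-6736) = 4*I*sqrt(421)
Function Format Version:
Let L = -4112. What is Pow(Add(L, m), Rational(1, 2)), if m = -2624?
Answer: Mul(4, I, Pow(421, Rational(1, 2))) ≈ Mul(82.073, I)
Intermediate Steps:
Pow(Add(L, m), Rational(1, 2)) = Pow(Add(-4112, -2624), Rational(1, 2)) = Pow(-6736, Rational(1, 2)) = Mul(4, I, Pow(421, Rational(1, 2)))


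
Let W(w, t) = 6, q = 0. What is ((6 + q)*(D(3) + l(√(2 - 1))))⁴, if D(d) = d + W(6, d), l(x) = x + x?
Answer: 18974736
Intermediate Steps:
l(x) = 2*x
D(d) = 6 + d (D(d) = d + 6 = 6 + d)
((6 + q)*(D(3) + l(√(2 - 1))))⁴ = ((6 + 0)*((6 + 3) + 2*√(2 - 1)))⁴ = (6*(9 + 2*√1))⁴ = (6*(9 + 2*1))⁴ = (6*(9 + 2))⁴ = (6*11)⁴ = 66⁴ = 18974736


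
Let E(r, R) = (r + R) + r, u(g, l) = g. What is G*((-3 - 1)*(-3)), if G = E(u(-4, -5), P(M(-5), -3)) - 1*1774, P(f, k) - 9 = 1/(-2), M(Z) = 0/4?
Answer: -21282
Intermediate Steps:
M(Z) = 0 (M(Z) = 0*(¼) = 0)
P(f, k) = 17/2 (P(f, k) = 9 + 1/(-2) = 9 - ½ = 17/2)
E(r, R) = R + 2*r (E(r, R) = (R + r) + r = R + 2*r)
G = -3547/2 (G = (17/2 + 2*(-4)) - 1*1774 = (17/2 - 8) - 1774 = ½ - 1774 = -3547/2 ≈ -1773.5)
G*((-3 - 1)*(-3)) = -3547*(-3 - 1)*(-3)/2 = -(-7094)*(-3) = -3547/2*12 = -21282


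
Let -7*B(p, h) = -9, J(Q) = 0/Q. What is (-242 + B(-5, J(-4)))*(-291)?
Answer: 490335/7 ≈ 70048.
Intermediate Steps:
J(Q) = 0
B(p, h) = 9/7 (B(p, h) = -⅐*(-9) = 9/7)
(-242 + B(-5, J(-4)))*(-291) = (-242 + 9/7)*(-291) = -1685/7*(-291) = 490335/7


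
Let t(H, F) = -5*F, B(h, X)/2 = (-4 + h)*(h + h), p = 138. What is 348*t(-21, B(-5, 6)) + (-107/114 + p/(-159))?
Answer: -1892365315/6042 ≈ -3.1320e+5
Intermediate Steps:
B(h, X) = 4*h*(-4 + h) (B(h, X) = 2*((-4 + h)*(h + h)) = 2*((-4 + h)*(2*h)) = 2*(2*h*(-4 + h)) = 4*h*(-4 + h))
348*t(-21, B(-5, 6)) + (-107/114 + p/(-159)) = 348*(-20*(-5)*(-4 - 5)) + (-107/114 + 138/(-159)) = 348*(-20*(-5)*(-9)) + (-107*1/114 + 138*(-1/159)) = 348*(-5*180) + (-107/114 - 46/53) = 348*(-900) - 10915/6042 = -313200 - 10915/6042 = -1892365315/6042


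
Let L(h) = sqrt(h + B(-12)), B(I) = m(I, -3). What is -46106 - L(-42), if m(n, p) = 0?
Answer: -46106 - I*sqrt(42) ≈ -46106.0 - 6.4807*I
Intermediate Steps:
B(I) = 0
L(h) = sqrt(h) (L(h) = sqrt(h + 0) = sqrt(h))
-46106 - L(-42) = -46106 - sqrt(-42) = -46106 - I*sqrt(42)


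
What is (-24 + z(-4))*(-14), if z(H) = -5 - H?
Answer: 350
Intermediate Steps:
(-24 + z(-4))*(-14) = (-24 + (-5 - 1*(-4)))*(-14) = (-24 + (-5 + 4))*(-14) = (-24 - 1)*(-14) = -25*(-14) = 350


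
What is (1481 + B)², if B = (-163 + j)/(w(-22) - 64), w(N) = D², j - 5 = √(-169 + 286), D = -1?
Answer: 178264462/81 - 186922*√13/1323 ≈ 2.2003e+6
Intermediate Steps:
j = 5 + 3*√13 (j = 5 + √(-169 + 286) = 5 + √117 = 5 + 3*√13 ≈ 15.817)
w(N) = 1 (w(N) = (-1)² = 1)
B = 158/63 - √13/21 (B = (-163 + (5 + 3*√13))/(1 - 64) = (-158 + 3*√13)/(-63) = (-158 + 3*√13)*(-1/63) = 158/63 - √13/21 ≈ 2.3362)
(1481 + B)² = (1481 + (158/63 - √13/21))² = (93461/63 - √13/21)²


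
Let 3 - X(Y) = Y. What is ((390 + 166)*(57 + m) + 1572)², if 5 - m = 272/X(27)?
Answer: 16138145296/9 ≈ 1.7931e+9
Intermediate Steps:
X(Y) = 3 - Y
m = 49/3 (m = 5 - 272/(3 - 1*27) = 5 - 272/(3 - 27) = 5 - 272/(-24) = 5 - 272*(-1)/24 = 5 - 1*(-34/3) = 5 + 34/3 = 49/3 ≈ 16.333)
((390 + 166)*(57 + m) + 1572)² = ((390 + 166)*(57 + 49/3) + 1572)² = (556*(220/3) + 1572)² = (122320/3 + 1572)² = (127036/3)² = 16138145296/9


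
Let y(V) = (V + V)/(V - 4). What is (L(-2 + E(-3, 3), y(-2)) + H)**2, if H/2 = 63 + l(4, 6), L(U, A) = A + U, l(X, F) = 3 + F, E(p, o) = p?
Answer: 175561/9 ≈ 19507.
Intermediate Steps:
y(V) = 2*V/(-4 + V) (y(V) = (2*V)/(-4 + V) = 2*V/(-4 + V))
H = 144 (H = 2*(63 + (3 + 6)) = 2*(63 + 9) = 2*72 = 144)
(L(-2 + E(-3, 3), y(-2)) + H)**2 = ((2*(-2)/(-4 - 2) + (-2 - 3)) + 144)**2 = ((2*(-2)/(-6) - 5) + 144)**2 = ((2*(-2)*(-1/6) - 5) + 144)**2 = ((2/3 - 5) + 144)**2 = (-13/3 + 144)**2 = (419/3)**2 = 175561/9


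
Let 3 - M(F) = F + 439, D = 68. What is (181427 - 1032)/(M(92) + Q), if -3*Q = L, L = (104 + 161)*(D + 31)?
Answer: -180395/9273 ≈ -19.454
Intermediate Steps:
L = 26235 (L = (104 + 161)*(68 + 31) = 265*99 = 26235)
M(F) = -436 - F (M(F) = 3 - (F + 439) = 3 - (439 + F) = 3 + (-439 - F) = -436 - F)
Q = -8745 (Q = -⅓*26235 = -8745)
(181427 - 1032)/(M(92) + Q) = (181427 - 1032)/((-436 - 1*92) - 8745) = 180395/((-436 - 92) - 8745) = 180395/(-528 - 8745) = 180395/(-9273) = 180395*(-1/9273) = -180395/9273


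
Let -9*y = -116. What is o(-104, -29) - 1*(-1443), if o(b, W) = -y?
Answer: 12871/9 ≈ 1430.1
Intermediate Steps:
y = 116/9 (y = -⅑*(-116) = 116/9 ≈ 12.889)
o(b, W) = -116/9 (o(b, W) = -1*116/9 = -116/9)
o(-104, -29) - 1*(-1443) = -116/9 - 1*(-1443) = -116/9 + 1443 = 12871/9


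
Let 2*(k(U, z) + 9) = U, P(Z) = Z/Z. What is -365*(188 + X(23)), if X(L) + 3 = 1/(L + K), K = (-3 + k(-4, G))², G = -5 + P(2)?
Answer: -202580/3 ≈ -67527.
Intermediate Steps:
P(Z) = 1
G = -4 (G = -5 + 1 = -4)
k(U, z) = -9 + U/2
K = 196 (K = (-3 + (-9 + (½)*(-4)))² = (-3 + (-9 - 2))² = (-3 - 11)² = (-14)² = 196)
X(L) = -3 + 1/(196 + L) (X(L) = -3 + 1/(L + 196) = -3 + 1/(196 + L))
-365*(188 + X(23)) = -365*(188 + (-587 - 3*23)/(196 + 23)) = -365*(188 + (-587 - 69)/219) = -365*(188 + (1/219)*(-656)) = -365*(188 - 656/219) = -365*40516/219 = -202580/3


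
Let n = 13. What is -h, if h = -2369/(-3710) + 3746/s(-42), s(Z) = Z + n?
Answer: 13828959/107590 ≈ 128.53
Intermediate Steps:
s(Z) = 13 + Z (s(Z) = Z + 13 = 13 + Z)
h = -13828959/107590 (h = -2369/(-3710) + 3746/(13 - 42) = -2369*(-1/3710) + 3746/(-29) = 2369/3710 + 3746*(-1/29) = 2369/3710 - 3746/29 = -13828959/107590 ≈ -128.53)
-h = -1*(-13828959/107590) = 13828959/107590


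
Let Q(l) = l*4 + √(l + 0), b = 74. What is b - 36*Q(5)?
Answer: -646 - 36*√5 ≈ -726.50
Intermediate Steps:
Q(l) = √l + 4*l (Q(l) = 4*l + √l = √l + 4*l)
b - 36*Q(5) = 74 - 36*(√5 + 4*5) = 74 - 36*(√5 + 20) = 74 - 36*(20 + √5) = 74 + (-720 - 36*√5) = -646 - 36*√5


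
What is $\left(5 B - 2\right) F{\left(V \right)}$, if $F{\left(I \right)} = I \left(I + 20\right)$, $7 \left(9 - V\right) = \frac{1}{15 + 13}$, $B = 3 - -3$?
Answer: $\frac{10019129}{1372} \approx 7302.6$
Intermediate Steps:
$B = 6$ ($B = 3 + 3 = 6$)
$V = \frac{1763}{196}$ ($V = 9 - \frac{1}{7 \left(15 + 13\right)} = 9 - \frac{1}{7 \cdot 28} = 9 - \frac{1}{196} = \frac{1763}{196} \approx 8.9949$)
$F{\left(I \right)} = I \left(20 + I\right)$
$\left(5 B - 2\right) F{\left(V \right)} = \left(5 \cdot 6 - 2\right) \frac{1763 \left(20 + \frac{1763}{196}\right)}{196} = \left(30 - 2\right) \frac{1763}{196} \cdot \frac{5683}{196} = 28 \cdot \frac{10019129}{38416} = \frac{10019129}{1372}$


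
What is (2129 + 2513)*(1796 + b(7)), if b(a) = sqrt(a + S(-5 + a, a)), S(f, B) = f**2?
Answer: 8337032 + 4642*sqrt(11) ≈ 8.3524e+6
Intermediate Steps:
b(a) = sqrt(a + (-5 + a)**2)
(2129 + 2513)*(1796 + b(7)) = (2129 + 2513)*(1796 + sqrt(7 + (-5 + 7)**2)) = 4642*(1796 + sqrt(7 + 2**2)) = 4642*(1796 + sqrt(7 + 4)) = 4642*(1796 + sqrt(11)) = 8337032 + 4642*sqrt(11)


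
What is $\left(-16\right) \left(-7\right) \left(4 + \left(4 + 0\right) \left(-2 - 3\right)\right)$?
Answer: $-1792$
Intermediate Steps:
$\left(-16\right) \left(-7\right) \left(4 + \left(4 + 0\right) \left(-2 - 3\right)\right) = 112 \left(4 + 4 \left(-5\right)\right) = 112 \left(4 - 20\right) = 112 \left(-16\right) = -1792$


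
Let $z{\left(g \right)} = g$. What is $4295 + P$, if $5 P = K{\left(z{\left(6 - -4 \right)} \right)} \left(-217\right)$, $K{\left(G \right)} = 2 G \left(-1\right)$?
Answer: $5163$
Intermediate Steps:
$K{\left(G \right)} = - 2 G$
$P = 868$ ($P = \frac{- 2 \left(6 - -4\right) \left(-217\right)}{5} = \frac{- 2 \left(6 + 4\right) \left(-217\right)}{5} = \frac{\left(-2\right) 10 \left(-217\right)}{5} = \frac{\left(-20\right) \left(-217\right)}{5} = \frac{1}{5} \cdot 4340 = 868$)
$4295 + P = 4295 + 868 = 5163$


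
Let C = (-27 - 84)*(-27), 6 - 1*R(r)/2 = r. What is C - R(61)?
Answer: 3107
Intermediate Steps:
R(r) = 12 - 2*r
C = 2997 (C = -111*(-27) = 2997)
C - R(61) = 2997 - (12 - 2*61) = 2997 - (12 - 122) = 2997 - 1*(-110) = 2997 + 110 = 3107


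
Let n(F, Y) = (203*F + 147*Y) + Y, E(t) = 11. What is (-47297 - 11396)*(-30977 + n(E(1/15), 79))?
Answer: 1000833036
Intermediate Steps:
n(F, Y) = 148*Y + 203*F (n(F, Y) = (147*Y + 203*F) + Y = 148*Y + 203*F)
(-47297 - 11396)*(-30977 + n(E(1/15), 79)) = (-47297 - 11396)*(-30977 + (148*79 + 203*11)) = -58693*(-30977 + (11692 + 2233)) = -58693*(-30977 + 13925) = -58693*(-17052) = 1000833036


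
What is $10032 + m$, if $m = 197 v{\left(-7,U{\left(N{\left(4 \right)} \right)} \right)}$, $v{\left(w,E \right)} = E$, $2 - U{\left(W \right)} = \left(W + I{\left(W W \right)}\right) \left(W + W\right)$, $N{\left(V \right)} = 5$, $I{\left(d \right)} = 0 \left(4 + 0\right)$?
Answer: $576$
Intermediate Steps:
$I{\left(d \right)} = 0$ ($I{\left(d \right)} = 0 \cdot 4 = 0$)
$U{\left(W \right)} = 2 - 2 W^{2}$ ($U{\left(W \right)} = 2 - \left(W + 0\right) \left(W + W\right) = 2 - W 2 W = 2 - 2 W^{2}$)
$m = -9456$ ($m = 197 \left(2 - 2 \cdot 5^{2}\right) = 197 \left(2 - 50\right) = 197 \left(-48\right) = -9456$)
$10032 + m = 10032 - 9456 = 576$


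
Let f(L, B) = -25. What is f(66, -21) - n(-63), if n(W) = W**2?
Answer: -3994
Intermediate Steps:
f(66, -21) - n(-63) = -25 - 1*(-63)**2 = -25 - 1*3969 = -25 - 3969 = -3994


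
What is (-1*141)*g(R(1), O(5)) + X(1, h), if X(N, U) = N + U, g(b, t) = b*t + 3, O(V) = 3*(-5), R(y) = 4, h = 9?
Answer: 8047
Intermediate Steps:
O(V) = -15
g(b, t) = 3 + b*t
(-1*141)*g(R(1), O(5)) + X(1, h) = (-1*141)*(3 + 4*(-15)) + (1 + 9) = -141*(3 - 60) + 10 = -141*(-57) + 10 = 8037 + 10 = 8047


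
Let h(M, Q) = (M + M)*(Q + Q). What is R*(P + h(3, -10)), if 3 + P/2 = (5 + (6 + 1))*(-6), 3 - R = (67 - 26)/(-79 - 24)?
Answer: -94500/103 ≈ -917.48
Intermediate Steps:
R = 350/103 (R = 3 - (67 - 26)/(-79 - 24) = 3 - 41/(-103) = 3 - 41*(-1)/103 = 3 - 1*(-41/103) = 3 + 41/103 = 350/103 ≈ 3.3981)
h(M, Q) = 4*M*Q (h(M, Q) = (2*M)*(2*Q) = 4*M*Q)
P = -150 (P = -6 + 2*((5 + (6 + 1))*(-6)) = -6 + 2*((5 + 7)*(-6)) = -6 + 2*(12*(-6)) = -6 + 2*(-72) = -6 - 144 = -150)
R*(P + h(3, -10)) = 350*(-150 + 4*3*(-10))/103 = 350*(-150 - 120)/103 = (350/103)*(-270) = -94500/103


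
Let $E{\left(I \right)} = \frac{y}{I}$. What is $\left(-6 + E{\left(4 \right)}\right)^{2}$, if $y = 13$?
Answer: $\frac{121}{16} \approx 7.5625$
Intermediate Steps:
$E{\left(I \right)} = \frac{13}{I}$
$\left(-6 + E{\left(4 \right)}\right)^{2} = \left(-6 + \frac{13}{4}\right)^{2} = \left(- \frac{11}{4}\right)^{2} = \frac{121}{16}$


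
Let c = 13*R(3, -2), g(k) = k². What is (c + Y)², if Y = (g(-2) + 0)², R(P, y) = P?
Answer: 3025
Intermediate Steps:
Y = 16 (Y = ((-2)² + 0)² = (4 + 0)² = 4² = 16)
c = 39 (c = 13*3 = 39)
(c + Y)² = (39 + 16)² = 55² = 3025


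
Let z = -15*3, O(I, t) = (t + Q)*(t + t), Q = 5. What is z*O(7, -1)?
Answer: 360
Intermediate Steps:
O(I, t) = 2*t*(5 + t) (O(I, t) = (t + 5)*(t + t) = (5 + t)*(2*t) = 2*t*(5 + t))
z = -45
z*O(7, -1) = -90*(-1)*(5 - 1) = -90*(-1)*4 = -45*(-8) = 360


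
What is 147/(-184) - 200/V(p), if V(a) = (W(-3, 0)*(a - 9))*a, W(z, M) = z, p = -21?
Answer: -24103/34776 ≈ -0.69309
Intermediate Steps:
V(a) = a*(27 - 3*a) (V(a) = (-3*(a - 9))*a = (-3*(-9 + a))*a = (27 - 3*a)*a = a*(27 - 3*a))
147/(-184) - 200/V(p) = 147/(-184) - 200*(-1/(63*(9 - 1*(-21)))) = 147*(-1/184) - 200*(-1/(63*(9 + 21))) = -147/184 - 200/(3*(-21)*30) = -147/184 - 200/(-1890) = -147/184 - 200*(-1/1890) = -147/184 + 20/189 = -24103/34776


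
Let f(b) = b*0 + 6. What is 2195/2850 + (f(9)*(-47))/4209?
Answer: 562337/799710 ≈ 0.70318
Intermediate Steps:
f(b) = 6 (f(b) = 0 + 6 = 6)
2195/2850 + (f(9)*(-47))/4209 = 2195/2850 + (6*(-47))/4209 = 2195*(1/2850) - 282*1/4209 = 439/570 - 94/1403 = 562337/799710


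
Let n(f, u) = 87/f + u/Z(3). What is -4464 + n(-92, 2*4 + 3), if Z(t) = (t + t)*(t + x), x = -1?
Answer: -308018/69 ≈ -4464.0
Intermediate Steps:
Z(t) = 2*t*(-1 + t) (Z(t) = (t + t)*(t - 1) = (2*t)*(-1 + t) = 2*t*(-1 + t))
n(f, u) = 87/f + u/12 (n(f, u) = 87/f + u/((2*3*(-1 + 3))) = 87/f + u/((2*3*2)) = 87/f + u/12)
-4464 + n(-92, 2*4 + 3) = -4464 + (87/(-92) + (2*4 + 3)/12) = -4464 + (87*(-1/92) + (8 + 3)/12) = -4464 + (-87/92 + (1/12)*11) = -4464 + (-87/92 + 11/12) = -4464 - 2/69 = -308018/69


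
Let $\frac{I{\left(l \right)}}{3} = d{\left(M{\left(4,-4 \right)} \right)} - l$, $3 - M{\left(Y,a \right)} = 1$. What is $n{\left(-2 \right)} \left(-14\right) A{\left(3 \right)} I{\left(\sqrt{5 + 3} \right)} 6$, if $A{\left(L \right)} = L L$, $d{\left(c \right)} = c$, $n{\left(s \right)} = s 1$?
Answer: $9072 - 9072 \sqrt{2} \approx -3757.7$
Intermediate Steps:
$n{\left(s \right)} = s$
$M{\left(Y,a \right)} = 2$ ($M{\left(Y,a \right)} = 3 - 1 = 2$)
$A{\left(L \right)} = L^{2}$
$I{\left(l \right)} = 6 - 3 l$ ($I{\left(l \right)} = 3 \left(2 - l\right) = 6 - 3 l$)
$n{\left(-2 \right)} \left(-14\right) A{\left(3 \right)} I{\left(\sqrt{5 + 3} \right)} 6 = \left(-2\right) \left(-14\right) 3^{2} \left(6 - 3 \sqrt{5 + 3}\right) 6 = 28 \cdot 9 \left(6 - 3 \sqrt{8}\right) 6 = 28 \cdot 9 \left(6 - 3 \cdot 2 \sqrt{2}\right) 6 = 28 \cdot 9 \left(6 - 6 \sqrt{2}\right) 6 = 28 \left(54 - 54 \sqrt{2}\right) 6 = 28 \left(324 - 324 \sqrt{2}\right) = 9072 - 9072 \sqrt{2}$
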